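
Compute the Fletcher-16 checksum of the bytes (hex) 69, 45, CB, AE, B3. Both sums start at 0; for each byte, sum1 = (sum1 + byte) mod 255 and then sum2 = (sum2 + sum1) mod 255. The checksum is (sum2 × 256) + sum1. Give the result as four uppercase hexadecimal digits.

Running sums (mod 255):
  after byte 0 (69): sum1=105, sum2=105
  after byte 1 (45): sum1=174, sum2=24
  after byte 2 (CB): sum1=122, sum2=146
  after byte 3 (AE): sum1=41, sum2=187
  after byte 4 (B3): sum1=220, sum2=152
Checksum = sum2·256 + sum1 = 152·256 + 220 = 39132 = 0x98DC.

98DC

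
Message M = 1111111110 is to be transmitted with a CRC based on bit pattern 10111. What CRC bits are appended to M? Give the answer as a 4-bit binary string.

Append 4 zeros: 11111111100000. Divide by 10111 (XOR where the leading bit is 1):
  pos 0: 11111 XOR 10111 = 01000
  pos 1: 10001 XOR 10111 = 00110
  pos 3: 11011 XOR 10111 = 01100
  pos 4: 11001 XOR 10111 = 01110
  pos 5: 11100 XOR 10111 = 01011
  pos 6: 10110 XOR 10111 = 00001
Remainder (last 4 bits) = 1000. This is the CRC / FCS.

1000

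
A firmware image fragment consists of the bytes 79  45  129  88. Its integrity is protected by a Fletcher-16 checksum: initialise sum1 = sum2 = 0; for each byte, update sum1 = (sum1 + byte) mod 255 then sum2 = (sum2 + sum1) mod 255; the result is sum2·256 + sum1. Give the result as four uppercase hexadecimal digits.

Running sums (mod 255):
  after byte 0 (79): sum1=79, sum2=79
  after byte 1 (45): sum1=124, sum2=203
  after byte 2 (129): sum1=253, sum2=201
  after byte 3 (88): sum1=86, sum2=32
Checksum = sum2·256 + sum1 = 32·256 + 86 = 8278 = 0x2056.

2056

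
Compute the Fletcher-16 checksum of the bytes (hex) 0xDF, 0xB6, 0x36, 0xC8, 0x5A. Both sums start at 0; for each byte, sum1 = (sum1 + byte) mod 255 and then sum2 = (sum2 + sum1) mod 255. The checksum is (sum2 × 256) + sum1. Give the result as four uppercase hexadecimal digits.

Running sums (mod 255):
  after byte 0 (0xDF): sum1=223, sum2=223
  after byte 1 (0xB6): sum1=150, sum2=118
  after byte 2 (0x36): sum1=204, sum2=67
  after byte 3 (0xC8): sum1=149, sum2=216
  after byte 4 (0x5A): sum1=239, sum2=200
Checksum = sum2·256 + sum1 = 200·256 + 239 = 51439 = 0xC8EF.

C8EF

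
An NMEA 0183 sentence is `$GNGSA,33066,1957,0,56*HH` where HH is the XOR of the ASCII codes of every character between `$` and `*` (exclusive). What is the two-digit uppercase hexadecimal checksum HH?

XOR the ASCII codes of the payload characters:
  'G' = 0x47 → acc = 0x47
  'N' = 0x4E → acc = 0x09
  'G' = 0x47 → acc = 0x4E
  'S' = 0x53 → acc = 0x1D
  'A' = 0x41 → acc = 0x5C
  ',' = 0x2C → acc = 0x70
  '3' = 0x33 → acc = 0x43
  '3' = 0x33 → acc = 0x70
  '0' = 0x30 → acc = 0x40
  '6' = 0x36 → acc = 0x76
  '6' = 0x36 → acc = 0x40
  ',' = 0x2C → acc = 0x6C
  '1' = 0x31 → acc = 0x5D
  '9' = 0x39 → acc = 0x64
  '5' = 0x35 → acc = 0x51
  '7' = 0x37 → acc = 0x66
  ',' = 0x2C → acc = 0x4A
  '0' = 0x30 → acc = 0x7A
  ',' = 0x2C → acc = 0x56
  '5' = 0x35 → acc = 0x63
  '6' = 0x36 → acc = 0x55
Checksum = 0x55.

55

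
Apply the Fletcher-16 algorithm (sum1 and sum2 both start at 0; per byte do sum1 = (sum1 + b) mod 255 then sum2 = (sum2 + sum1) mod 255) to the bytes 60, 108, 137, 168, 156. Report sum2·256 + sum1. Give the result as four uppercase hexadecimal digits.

Running sums (mod 255):
  after byte 0 (60): sum1=60, sum2=60
  after byte 1 (108): sum1=168, sum2=228
  after byte 2 (137): sum1=50, sum2=23
  after byte 3 (168): sum1=218, sum2=241
  after byte 4 (156): sum1=119, sum2=105
Checksum = sum2·256 + sum1 = 105·256 + 119 = 26999 = 0x6977.

6977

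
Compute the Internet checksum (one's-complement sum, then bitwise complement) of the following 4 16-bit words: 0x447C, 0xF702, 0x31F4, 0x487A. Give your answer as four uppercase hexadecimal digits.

4A12

One's-complement addition (fold any carry out of bit 15 back into bit 0):
  0x447C + 0xF702 = 0x13B7E → wrap carry → 0x3B7F
  0x3B7F + 0x31F4 = 0x06D73
  0x6D73 + 0x487A = 0x0B5ED
One's-complement sum = 0xB5ED.
Checksum = ~0xB5ED & 0xFFFF = 0x4A12.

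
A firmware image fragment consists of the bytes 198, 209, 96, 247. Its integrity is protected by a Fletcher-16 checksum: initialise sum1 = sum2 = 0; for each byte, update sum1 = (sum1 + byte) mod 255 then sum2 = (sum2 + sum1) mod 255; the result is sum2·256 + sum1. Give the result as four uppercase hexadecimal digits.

Running sums (mod 255):
  after byte 0 (198): sum1=198, sum2=198
  after byte 1 (209): sum1=152, sum2=95
  after byte 2 (96): sum1=248, sum2=88
  after byte 3 (247): sum1=240, sum2=73
Checksum = sum2·256 + sum1 = 73·256 + 240 = 18928 = 0x49F0.

49F0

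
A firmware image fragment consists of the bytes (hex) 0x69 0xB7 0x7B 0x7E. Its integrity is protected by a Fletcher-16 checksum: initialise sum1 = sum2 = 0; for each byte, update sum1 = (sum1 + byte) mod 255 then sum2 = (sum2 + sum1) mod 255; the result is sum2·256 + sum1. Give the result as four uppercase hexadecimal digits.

Running sums (mod 255):
  after byte 0 (0x69): sum1=105, sum2=105
  after byte 1 (0xB7): sum1=33, sum2=138
  after byte 2 (0x7B): sum1=156, sum2=39
  after byte 3 (0x7E): sum1=27, sum2=66
Checksum = sum2·256 + sum1 = 66·256 + 27 = 16923 = 0x421B.

421B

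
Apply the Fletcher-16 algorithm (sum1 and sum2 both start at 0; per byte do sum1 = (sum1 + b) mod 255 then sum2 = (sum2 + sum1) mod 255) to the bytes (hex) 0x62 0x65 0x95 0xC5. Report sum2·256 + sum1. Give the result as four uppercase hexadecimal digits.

Running sums (mod 255):
  after byte 0 (0x62): sum1=98, sum2=98
  after byte 1 (0x65): sum1=199, sum2=42
  after byte 2 (0x95): sum1=93, sum2=135
  after byte 3 (0xC5): sum1=35, sum2=170
Checksum = sum2·256 + sum1 = 170·256 + 35 = 43555 = 0xAA23.

AA23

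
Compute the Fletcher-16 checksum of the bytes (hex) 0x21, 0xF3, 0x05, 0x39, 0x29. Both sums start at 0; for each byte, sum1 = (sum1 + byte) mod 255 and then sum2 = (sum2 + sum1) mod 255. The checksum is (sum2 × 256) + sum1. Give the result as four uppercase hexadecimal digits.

Running sums (mod 255):
  after byte 0 (0x21): sum1=33, sum2=33
  after byte 1 (0xF3): sum1=21, sum2=54
  after byte 2 (0x05): sum1=26, sum2=80
  after byte 3 (0x39): sum1=83, sum2=163
  after byte 4 (0x29): sum1=124, sum2=32
Checksum = sum2·256 + sum1 = 32·256 + 124 = 8316 = 0x207C.

207C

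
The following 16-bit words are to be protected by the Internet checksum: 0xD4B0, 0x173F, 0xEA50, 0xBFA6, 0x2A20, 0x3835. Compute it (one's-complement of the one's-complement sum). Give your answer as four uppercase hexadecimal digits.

07C3

One's-complement addition (fold any carry out of bit 15 back into bit 0):
  0xD4B0 + 0x173F = 0x0EBEF
  0xEBEF + 0xEA50 = 0x1D63F → wrap carry → 0xD640
  0xD640 + 0xBFA6 = 0x195E6 → wrap carry → 0x95E7
  0x95E7 + 0x2A20 = 0x0C007
  0xC007 + 0x3835 = 0x0F83C
One's-complement sum = 0xF83C.
Checksum = ~0xF83C & 0xFFFF = 0x07C3.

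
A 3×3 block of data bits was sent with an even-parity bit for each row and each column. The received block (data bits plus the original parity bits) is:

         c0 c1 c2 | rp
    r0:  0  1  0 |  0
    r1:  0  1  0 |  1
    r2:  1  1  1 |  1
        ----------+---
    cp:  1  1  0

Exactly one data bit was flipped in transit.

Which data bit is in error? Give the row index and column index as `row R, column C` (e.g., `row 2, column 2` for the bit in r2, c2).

row 0, column 2

Recompute each row's even parity and compare to rp:
  r0: data parity 1, sent rp 0 → mismatch
  r1: data parity 1, sent rp 1 → ok
  r2: data parity 1, sent rp 1 → ok
Recompute each column's even parity and compare to cp:
  c0: data parity 1, sent cp 1 → ok
  c1: data parity 1, sent cp 1 → ok
  c2: data parity 1, sent cp 0 → mismatch
Exactly one row (r0) and one column (c2) fail → the flipped bit is at their intersection.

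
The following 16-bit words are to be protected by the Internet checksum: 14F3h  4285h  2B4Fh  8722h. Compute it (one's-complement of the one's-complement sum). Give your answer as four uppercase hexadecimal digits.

F615

One's-complement addition (fold any carry out of bit 15 back into bit 0):
  0x14F3 + 0x4285 = 0x05778
  0x5778 + 0x2B4F = 0x082C7
  0x82C7 + 0x8722 = 0x109E9 → wrap carry → 0x09EA
One's-complement sum = 0x09EA.
Checksum = ~0x09EA & 0xFFFF = 0xF615.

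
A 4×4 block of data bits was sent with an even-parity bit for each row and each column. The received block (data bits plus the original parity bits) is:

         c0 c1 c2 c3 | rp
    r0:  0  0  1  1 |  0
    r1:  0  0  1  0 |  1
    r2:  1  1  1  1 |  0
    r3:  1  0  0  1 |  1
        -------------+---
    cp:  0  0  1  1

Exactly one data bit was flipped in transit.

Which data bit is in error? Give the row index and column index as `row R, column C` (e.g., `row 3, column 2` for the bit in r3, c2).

Recompute each row's even parity and compare to rp:
  r0: data parity 0, sent rp 0 → ok
  r1: data parity 1, sent rp 1 → ok
  r2: data parity 0, sent rp 0 → ok
  r3: data parity 0, sent rp 1 → mismatch
Recompute each column's even parity and compare to cp:
  c0: data parity 0, sent cp 0 → ok
  c1: data parity 1, sent cp 0 → mismatch
  c2: data parity 1, sent cp 1 → ok
  c3: data parity 1, sent cp 1 → ok
Exactly one row (r3) and one column (c1) fail → the flipped bit is at their intersection.

row 3, column 1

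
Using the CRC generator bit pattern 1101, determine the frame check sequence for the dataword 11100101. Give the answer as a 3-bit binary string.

101

Append 3 zeros: 11100101000. Divide by 1101 (XOR where the leading bit is 1):
  pos 0: 1110 XOR 1101 = 0011
  pos 2: 1101 XOR 1101 = 0000
  pos 7: 1000 XOR 1101 = 0101
Remainder (last 3 bits) = 101. This is the CRC / FCS.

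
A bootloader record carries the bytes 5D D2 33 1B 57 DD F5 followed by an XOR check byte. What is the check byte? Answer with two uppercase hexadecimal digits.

XOR the bytes together:
  start with 0x5D
  0x5D ⊕ 0xD2 = 0x8F
  0x8F ⊕ 0x33 = 0xBC
  0xBC ⊕ 0x1B = 0xA7
  0xA7 ⊕ 0x57 = 0xF0
  0xF0 ⊕ 0xDD = 0x2D
  0x2D ⊕ 0xF5 = 0xD8

D8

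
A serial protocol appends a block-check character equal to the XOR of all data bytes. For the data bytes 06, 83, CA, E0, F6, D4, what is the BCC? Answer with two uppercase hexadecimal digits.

XOR the bytes together:
  start with 0x06
  0x06 ⊕ 0x83 = 0x85
  0x85 ⊕ 0xCA = 0x4F
  0x4F ⊕ 0xE0 = 0xAF
  0xAF ⊕ 0xF6 = 0x59
  0x59 ⊕ 0xD4 = 0x8D

8D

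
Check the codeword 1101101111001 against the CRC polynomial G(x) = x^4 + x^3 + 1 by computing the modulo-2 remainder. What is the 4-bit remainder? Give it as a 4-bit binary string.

0001

Modulo-2 division of 1101101111001 by 11001:
  pos 0: 11011 XOR 11001 = 00010
  pos 3: 10011 XOR 11001 = 01010
  pos 4: 10101 XOR 11001 = 01100
  pos 5: 11001 XOR 11001 = 00000
Remainder = 0001 (nonzero — an error is detected).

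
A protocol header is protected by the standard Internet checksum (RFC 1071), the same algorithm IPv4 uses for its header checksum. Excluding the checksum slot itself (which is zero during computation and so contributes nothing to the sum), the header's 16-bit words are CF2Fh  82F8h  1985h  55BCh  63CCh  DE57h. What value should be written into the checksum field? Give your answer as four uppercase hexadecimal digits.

FC71

One's-complement addition (fold any carry out of bit 15 back into bit 0):
  0xCF2F + 0x82F8 = 0x15227 → wrap carry → 0x5228
  0x5228 + 0x1985 = 0x06BAD
  0x6BAD + 0x55BC = 0x0C169
  0xC169 + 0x63CC = 0x12535 → wrap carry → 0x2536
  0x2536 + 0xDE57 = 0x1038D → wrap carry → 0x038E
One's-complement sum = 0x038E.
Checksum = ~0x038E & 0xFFFF = 0xFC71.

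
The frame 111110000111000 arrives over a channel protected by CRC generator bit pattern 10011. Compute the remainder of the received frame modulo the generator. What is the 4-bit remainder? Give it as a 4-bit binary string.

1111

Modulo-2 division of 111110000111000 by 10011:
  pos 0: 11111 XOR 10011 = 01100
  pos 1: 11000 XOR 10011 = 01011
  pos 2: 10110 XOR 10011 = 00101
  pos 4: 10100 XOR 10011 = 00111
  pos 6: 11111 XOR 10011 = 01100
  pos 7: 11001 XOR 10011 = 01010
  pos 8: 10100 XOR 10011 = 00111
  pos 10: 11100 XOR 10011 = 01111
Remainder = 1111 (nonzero — an error is detected).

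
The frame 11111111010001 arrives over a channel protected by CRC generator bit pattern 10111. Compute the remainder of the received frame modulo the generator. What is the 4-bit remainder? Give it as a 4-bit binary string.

0000

Modulo-2 division of 11111111010001 by 10111:
  pos 0: 11111 XOR 10111 = 01000
  pos 1: 10001 XOR 10111 = 00110
  pos 3: 11011 XOR 10111 = 01100
  pos 4: 11000 XOR 10111 = 01111
  pos 5: 11111 XOR 10111 = 01000
  pos 6: 10000 XOR 10111 = 00111
  pos 8: 11100 XOR 10111 = 01011
  pos 9: 10111 XOR 10111 = 00000
Remainder = 0000 (zero — the frame passes the CRC check).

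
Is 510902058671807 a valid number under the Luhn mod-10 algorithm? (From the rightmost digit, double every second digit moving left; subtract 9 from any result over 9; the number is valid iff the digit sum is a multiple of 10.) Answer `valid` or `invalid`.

From the right, keep odd positions and double even positions (subtract 9 from any doubled value over 9):
  doubled (positions 2,4,...): 0 2 3 1 4 9 2 → sum 21
  kept (positions 1,3,...): 7 8 7 8 0 0 0 5 → sum 35
Total = 56.
56 mod 10 = 6, so the number is invalid.

invalid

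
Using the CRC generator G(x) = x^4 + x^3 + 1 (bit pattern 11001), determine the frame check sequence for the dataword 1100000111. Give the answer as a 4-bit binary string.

1000

Append 4 zeros: 11000001110000. Divide by 11001 (XOR where the leading bit is 1):
  pos 0: 11000 XOR 11001 = 00001
  pos 4: 10011 XOR 11001 = 01010
  pos 5: 10101 XOR 11001 = 01100
  pos 6: 11000 XOR 11001 = 00001
Remainder (last 4 bits) = 1000. This is the CRC / FCS.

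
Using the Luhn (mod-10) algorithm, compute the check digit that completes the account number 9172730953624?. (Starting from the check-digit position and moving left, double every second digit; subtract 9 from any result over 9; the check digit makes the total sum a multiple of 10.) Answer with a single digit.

9

Partial digits right→left: 4 2 6 3 5 9 0 3 7 2 7 1 9
Double every second digit counting from the check-digit position (so the 1st, 3rd, 5th, ... of the partial from the right).
  doubled (with −9 where >9): 8 3 1 0 5 5 9 → sum 31
  kept as-is: 2 3 9 3 2 1 → sum 20
Total = 31 + 20 = 51.
Check digit = (10 − (51 mod 10)) mod 10 = 9.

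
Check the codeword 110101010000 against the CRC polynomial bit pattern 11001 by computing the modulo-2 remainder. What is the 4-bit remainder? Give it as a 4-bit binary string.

Modulo-2 division of 110101010000 by 11001:
  pos 0: 11010 XOR 11001 = 00011
  pos 3: 11101 XOR 11001 = 00100
  pos 5: 10000 XOR 11001 = 01001
  pos 6: 10010 XOR 11001 = 01011
  pos 7: 10110 XOR 11001 = 01111
Remainder = 1111 (nonzero — an error is detected).

1111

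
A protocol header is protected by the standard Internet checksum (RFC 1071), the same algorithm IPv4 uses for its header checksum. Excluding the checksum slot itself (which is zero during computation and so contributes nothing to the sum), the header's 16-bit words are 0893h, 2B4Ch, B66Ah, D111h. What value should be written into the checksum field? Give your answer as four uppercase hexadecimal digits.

One's-complement addition (fold any carry out of bit 15 back into bit 0):
  0x0893 + 0x2B4C = 0x033DF
  0x33DF + 0xB66A = 0x0EA49
  0xEA49 + 0xD111 = 0x1BB5A → wrap carry → 0xBB5B
One's-complement sum = 0xBB5B.
Checksum = ~0xBB5B & 0xFFFF = 0x44A4.

44A4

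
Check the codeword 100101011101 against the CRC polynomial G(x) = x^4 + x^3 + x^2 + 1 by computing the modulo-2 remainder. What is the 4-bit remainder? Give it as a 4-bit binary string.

0001

Modulo-2 division of 100101011101 by 11101:
  pos 0: 10010 XOR 11101 = 01111
  pos 1: 11111 XOR 11101 = 00010
  pos 4: 10011 XOR 11101 = 01110
  pos 5: 11101 XOR 11101 = 00000
Remainder = 0001 (nonzero — an error is detected).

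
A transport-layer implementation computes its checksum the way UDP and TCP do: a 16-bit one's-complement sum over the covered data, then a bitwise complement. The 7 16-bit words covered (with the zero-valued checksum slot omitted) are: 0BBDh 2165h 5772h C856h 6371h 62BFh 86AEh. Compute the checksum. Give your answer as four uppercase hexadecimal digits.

6635

One's-complement addition (fold any carry out of bit 15 back into bit 0):
  0x0BBD + 0x2165 = 0x02D22
  0x2D22 + 0x5772 = 0x08494
  0x8494 + 0xC856 = 0x14CEA → wrap carry → 0x4CEB
  0x4CEB + 0x6371 = 0x0B05C
  0xB05C + 0x62BF = 0x1131B → wrap carry → 0x131C
  0x131C + 0x86AE = 0x099CA
One's-complement sum = 0x99CA.
Checksum = ~0x99CA & 0xFFFF = 0x6635.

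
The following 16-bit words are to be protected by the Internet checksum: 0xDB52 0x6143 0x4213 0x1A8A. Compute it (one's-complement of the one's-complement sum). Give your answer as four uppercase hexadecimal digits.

66CC

One's-complement addition (fold any carry out of bit 15 back into bit 0):
  0xDB52 + 0x6143 = 0x13C95 → wrap carry → 0x3C96
  0x3C96 + 0x4213 = 0x07EA9
  0x7EA9 + 0x1A8A = 0x09933
One's-complement sum = 0x9933.
Checksum = ~0x9933 & 0xFFFF = 0x66CC.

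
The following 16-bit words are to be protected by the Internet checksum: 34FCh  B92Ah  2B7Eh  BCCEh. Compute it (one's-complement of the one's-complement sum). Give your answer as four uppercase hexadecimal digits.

One's-complement addition (fold any carry out of bit 15 back into bit 0):
  0x34FC + 0xB92A = 0x0EE26
  0xEE26 + 0x2B7E = 0x119A4 → wrap carry → 0x19A5
  0x19A5 + 0xBCCE = 0x0D673
One's-complement sum = 0xD673.
Checksum = ~0xD673 & 0xFFFF = 0x298C.

298C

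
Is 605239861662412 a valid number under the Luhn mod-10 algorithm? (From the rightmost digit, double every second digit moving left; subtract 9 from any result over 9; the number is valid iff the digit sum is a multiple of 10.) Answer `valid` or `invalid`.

From the right, keep odd positions and double even positions (subtract 9 from any doubled value over 9):
  doubled (positions 2,4,...): 2 4 3 3 9 4 0 → sum 25
  kept (positions 1,3,...): 2 4 6 1 8 3 5 6 → sum 35
Total = 60.
60 mod 10 = 0, so the number is valid.

valid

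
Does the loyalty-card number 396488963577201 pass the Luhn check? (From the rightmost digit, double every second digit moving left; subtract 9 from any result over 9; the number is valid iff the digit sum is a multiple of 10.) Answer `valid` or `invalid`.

From the right, keep odd positions and double even positions (subtract 9 from any doubled value over 9):
  doubled (positions 2,4,...): 0 5 1 3 7 8 9 → sum 33
  kept (positions 1,3,...): 1 2 7 3 9 8 6 3 → sum 39
Total = 72.
72 mod 10 = 2, so the number is invalid.

invalid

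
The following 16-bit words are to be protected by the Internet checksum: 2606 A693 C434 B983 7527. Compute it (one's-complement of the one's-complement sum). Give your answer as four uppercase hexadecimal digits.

One's-complement addition (fold any carry out of bit 15 back into bit 0):
  0x2606 + 0xA693 = 0x0CC99
  0xCC99 + 0xC434 = 0x190CD → wrap carry → 0x90CE
  0x90CE + 0xB983 = 0x14A51 → wrap carry → 0x4A52
  0x4A52 + 0x7527 = 0x0BF79
One's-complement sum = 0xBF79.
Checksum = ~0xBF79 & 0xFFFF = 0x4086.

4086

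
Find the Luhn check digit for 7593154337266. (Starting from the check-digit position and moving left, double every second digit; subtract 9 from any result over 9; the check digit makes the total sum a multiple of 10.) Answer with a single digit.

Partial digits right→left: 6 6 2 7 3 3 4 5 1 3 9 5 7
Double every second digit counting from the check-digit position (so the 1st, 3rd, 5th, ... of the partial from the right).
  doubled (with −9 where >9): 3 4 6 8 2 9 5 → sum 37
  kept as-is: 6 7 3 5 3 5 → sum 29
Total = 37 + 29 = 66.
Check digit = (10 − (66 mod 10)) mod 10 = 4.

4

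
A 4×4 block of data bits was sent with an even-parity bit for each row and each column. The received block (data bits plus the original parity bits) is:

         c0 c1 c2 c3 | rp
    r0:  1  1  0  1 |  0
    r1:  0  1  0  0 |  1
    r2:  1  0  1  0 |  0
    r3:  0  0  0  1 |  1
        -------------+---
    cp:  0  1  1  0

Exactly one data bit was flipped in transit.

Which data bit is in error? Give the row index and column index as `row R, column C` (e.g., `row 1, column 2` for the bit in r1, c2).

row 0, column 1

Recompute each row's even parity and compare to rp:
  r0: data parity 1, sent rp 0 → mismatch
  r1: data parity 1, sent rp 1 → ok
  r2: data parity 0, sent rp 0 → ok
  r3: data parity 1, sent rp 1 → ok
Recompute each column's even parity and compare to cp:
  c0: data parity 0, sent cp 0 → ok
  c1: data parity 0, sent cp 1 → mismatch
  c2: data parity 1, sent cp 1 → ok
  c3: data parity 0, sent cp 0 → ok
Exactly one row (r0) and one column (c1) fail → the flipped bit is at their intersection.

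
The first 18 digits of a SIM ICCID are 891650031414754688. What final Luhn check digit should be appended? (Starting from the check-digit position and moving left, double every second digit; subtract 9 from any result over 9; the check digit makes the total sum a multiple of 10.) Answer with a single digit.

Partial digits right→left: 8 8 6 4 5 7 4 1 4 1 3 0 0 5 6 1 9 8
Double every second digit counting from the check-digit position (so the 1st, 3rd, 5th, ... of the partial from the right).
  doubled (with −9 where >9): 7 3 1 8 8 6 0 3 9 → sum 45
  kept as-is: 8 4 7 1 1 0 5 1 8 → sum 35
Total = 45 + 35 = 80.
Check digit = (10 − (80 mod 10)) mod 10 = 0.

0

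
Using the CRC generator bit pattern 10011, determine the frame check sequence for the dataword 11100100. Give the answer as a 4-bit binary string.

Append 4 zeros: 111001000000. Divide by 10011 (XOR where the leading bit is 1):
  pos 0: 11100 XOR 10011 = 01111
  pos 1: 11111 XOR 10011 = 01100
  pos 2: 11000 XOR 10011 = 01011
  pos 3: 10110 XOR 10011 = 00101
  pos 5: 10100 XOR 10011 = 00111
  pos 7: 11100 XOR 10011 = 01111
Remainder (last 4 bits) = 1111. This is the CRC / FCS.

1111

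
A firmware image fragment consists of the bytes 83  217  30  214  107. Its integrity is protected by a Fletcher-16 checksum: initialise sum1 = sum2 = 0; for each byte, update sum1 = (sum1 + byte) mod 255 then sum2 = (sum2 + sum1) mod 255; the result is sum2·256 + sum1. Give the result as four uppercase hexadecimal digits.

Running sums (mod 255):
  after byte 0 (83): sum1=83, sum2=83
  after byte 1 (217): sum1=45, sum2=128
  after byte 2 (30): sum1=75, sum2=203
  after byte 3 (214): sum1=34, sum2=237
  after byte 4 (107): sum1=141, sum2=123
Checksum = sum2·256 + sum1 = 123·256 + 141 = 31629 = 0x7B8D.

7B8D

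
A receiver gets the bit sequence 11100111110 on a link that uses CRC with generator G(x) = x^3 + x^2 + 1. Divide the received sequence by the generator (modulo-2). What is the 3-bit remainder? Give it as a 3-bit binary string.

100

Modulo-2 division of 11100111110 by 1101:
  pos 0: 1110 XOR 1101 = 0011
  pos 2: 1101 XOR 1101 = 0000
  pos 6: 1111 XOR 1101 = 0010
Remainder = 100 (nonzero — an error is detected).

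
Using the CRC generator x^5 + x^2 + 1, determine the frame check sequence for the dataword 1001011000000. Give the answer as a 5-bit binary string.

00111

Append 5 zeros: 100101100000000000. Divide by 100101 (XOR where the leading bit is 1):
  pos 0: 100101 XOR 100101 = 000000
  pos 6: 100000 XOR 100101 = 000101
  pos 9: 101000 XOR 100101 = 001101
  pos 11: 110100 XOR 100101 = 010001
  pos 12: 100010 XOR 100101 = 000111
Remainder (last 5 bits) = 00111. This is the CRC / FCS.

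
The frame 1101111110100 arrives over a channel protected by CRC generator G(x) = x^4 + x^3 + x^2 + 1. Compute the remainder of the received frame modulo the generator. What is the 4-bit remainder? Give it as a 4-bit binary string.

Modulo-2 division of 1101111110100 by 11101:
  pos 0: 11011 XOR 11101 = 00110
  pos 2: 11011 XOR 11101 = 00110
  pos 4: 11011 XOR 11101 = 00110
  pos 6: 11001 XOR 11101 = 00100
  pos 8: 10000 XOR 11101 = 01101
Remainder = 1101 (nonzero — an error is detected).

1101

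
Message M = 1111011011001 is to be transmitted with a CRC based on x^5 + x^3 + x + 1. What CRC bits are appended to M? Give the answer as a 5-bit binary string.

11100

Append 5 zeros: 111101101100100000. Divide by 101011 (XOR where the leading bit is 1):
  pos 0: 111101 XOR 101011 = 010110
  pos 1: 101101 XOR 101011 = 000110
  pos 4: 110011 XOR 101011 = 011000
  pos 5: 110000 XOR 101011 = 011011
  pos 6: 110110 XOR 101011 = 011101
  pos 7: 111011 XOR 101011 = 010000
  pos 8: 100000 XOR 101011 = 001011
  pos 10: 101100 XOR 101011 = 000111
Remainder (last 5 bits) = 11100. This is the CRC / FCS.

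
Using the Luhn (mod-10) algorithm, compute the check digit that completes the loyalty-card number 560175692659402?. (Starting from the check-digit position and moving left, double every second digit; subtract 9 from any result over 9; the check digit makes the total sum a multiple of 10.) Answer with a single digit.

Partial digits right→left: 2 0 4 9 5 6 2 9 6 5 7 1 0 6 5
Double every second digit counting from the check-digit position (so the 1st, 3rd, 5th, ... of the partial from the right).
  doubled (with −9 where >9): 4 8 1 4 3 5 0 1 → sum 26
  kept as-is: 0 9 6 9 5 1 6 → sum 36
Total = 26 + 36 = 62.
Check digit = (10 − (62 mod 10)) mod 10 = 8.

8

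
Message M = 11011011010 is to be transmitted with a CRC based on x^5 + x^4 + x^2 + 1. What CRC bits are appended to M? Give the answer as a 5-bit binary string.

11001

Append 5 zeros: 1101101101000000. Divide by 110101 (XOR where the leading bit is 1):
  pos 0: 110110 XOR 110101 = 000011
  pos 4: 111101 XOR 110101 = 001000
  pos 6: 100000 XOR 110101 = 010101
  pos 7: 101010 XOR 110101 = 011111
  pos 8: 111110 XOR 110101 = 001011
  pos 10: 101100 XOR 110101 = 011001
Remainder (last 5 bits) = 11001. This is the CRC / FCS.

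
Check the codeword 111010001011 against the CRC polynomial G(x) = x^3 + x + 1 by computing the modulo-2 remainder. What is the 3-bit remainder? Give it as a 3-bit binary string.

Modulo-2 division of 111010001011 by 1011:
  pos 0: 1110 XOR 1011 = 0101
  pos 1: 1011 XOR 1011 = 0000
  pos 8: 1011 XOR 1011 = 0000
Remainder = 000 (zero — the frame passes the CRC check).

000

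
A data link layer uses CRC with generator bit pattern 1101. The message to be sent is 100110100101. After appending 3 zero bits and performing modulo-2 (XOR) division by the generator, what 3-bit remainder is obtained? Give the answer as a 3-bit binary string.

111

Append 3 zeros: 100110100101000. Divide by 1101 (XOR where the leading bit is 1):
  pos 0: 1001 XOR 1101 = 0100
  pos 1: 1001 XOR 1101 = 0100
  pos 2: 1000 XOR 1101 = 0101
  pos 3: 1011 XOR 1101 = 0110
  pos 4: 1100 XOR 1101 = 0001
  pos 7: 1010 XOR 1101 = 0111
  pos 8: 1111 XOR 1101 = 0010
  pos 10: 1000 XOR 1101 = 0101
  pos 11: 1010 XOR 1101 = 0111
Remainder (last 3 bits) = 111. This is the CRC / FCS.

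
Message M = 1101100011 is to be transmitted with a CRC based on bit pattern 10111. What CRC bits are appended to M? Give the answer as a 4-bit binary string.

Append 4 zeros: 11011000110000. Divide by 10111 (XOR where the leading bit is 1):
  pos 0: 11011 XOR 10111 = 01100
  pos 1: 11000 XOR 10111 = 01111
  pos 2: 11110 XOR 10111 = 01001
  pos 3: 10010 XOR 10111 = 00101
  pos 5: 10111 XOR 10111 = 00000
Remainder (last 4 bits) = 0000. This is the CRC / FCS.

0000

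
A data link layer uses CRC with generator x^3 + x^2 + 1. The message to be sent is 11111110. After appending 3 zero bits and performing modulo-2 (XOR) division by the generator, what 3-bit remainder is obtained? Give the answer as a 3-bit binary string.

000

Append 3 zeros: 11111110000. Divide by 1101 (XOR where the leading bit is 1):
  pos 0: 1111 XOR 1101 = 0010
  pos 2: 1011 XOR 1101 = 0110
  pos 3: 1101 XOR 1101 = 0000
Remainder (last 3 bits) = 000. This is the CRC / FCS.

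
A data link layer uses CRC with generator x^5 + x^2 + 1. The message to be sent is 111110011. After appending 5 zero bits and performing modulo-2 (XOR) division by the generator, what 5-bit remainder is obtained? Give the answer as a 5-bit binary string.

Append 5 zeros: 11111001100000. Divide by 100101 (XOR where the leading bit is 1):
  pos 0: 111110 XOR 100101 = 011011
  pos 1: 110110 XOR 100101 = 010011
  pos 2: 100111 XOR 100101 = 000010
  pos 6: 101000 XOR 100101 = 001101
  pos 8: 110100 XOR 100101 = 010001
Remainder (last 5 bits) = 10001. This is the CRC / FCS.

10001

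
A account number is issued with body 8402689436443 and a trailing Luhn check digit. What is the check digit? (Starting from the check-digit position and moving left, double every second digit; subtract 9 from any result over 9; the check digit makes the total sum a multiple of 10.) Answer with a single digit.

Partial digits right→left: 3 4 4 6 3 4 9 8 6 2 0 4 8
Double every second digit counting from the check-digit position (so the 1st, 3rd, 5th, ... of the partial from the right).
  doubled (with −9 where >9): 6 8 6 9 3 0 7 → sum 39
  kept as-is: 4 6 4 8 2 4 → sum 28
Total = 39 + 28 = 67.
Check digit = (10 − (67 mod 10)) mod 10 = 3.

3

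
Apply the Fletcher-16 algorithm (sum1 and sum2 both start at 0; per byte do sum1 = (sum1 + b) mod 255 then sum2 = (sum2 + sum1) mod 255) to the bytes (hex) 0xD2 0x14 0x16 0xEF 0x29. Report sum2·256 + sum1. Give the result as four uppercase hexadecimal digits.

B916

Running sums (mod 255):
  after byte 0 (0xD2): sum1=210, sum2=210
  after byte 1 (0x14): sum1=230, sum2=185
  after byte 2 (0x16): sum1=252, sum2=182
  after byte 3 (0xEF): sum1=236, sum2=163
  after byte 4 (0x29): sum1=22, sum2=185
Checksum = sum2·256 + sum1 = 185·256 + 22 = 47382 = 0xB916.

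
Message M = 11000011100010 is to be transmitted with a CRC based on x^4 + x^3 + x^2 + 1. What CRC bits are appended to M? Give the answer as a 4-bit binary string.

1010

Append 4 zeros: 110000111000100000. Divide by 11101 (XOR where the leading bit is 1):
  pos 0: 11000 XOR 11101 = 00101
  pos 2: 10101 XOR 11101 = 01000
  pos 3: 10001 XOR 11101 = 01100
  pos 4: 11001 XOR 11101 = 00100
  pos 6: 10000 XOR 11101 = 01101
  pos 7: 11010 XOR 11101 = 00111
  pos 9: 11110 XOR 11101 = 00011
  pos 12: 11000 XOR 11101 = 00101
Remainder (last 4 bits) = 1010. This is the CRC / FCS.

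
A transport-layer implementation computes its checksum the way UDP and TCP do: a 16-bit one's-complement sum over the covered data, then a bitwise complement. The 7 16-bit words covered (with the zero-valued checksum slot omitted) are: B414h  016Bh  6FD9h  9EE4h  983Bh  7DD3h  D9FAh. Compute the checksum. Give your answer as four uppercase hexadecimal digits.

One's-complement addition (fold any carry out of bit 15 back into bit 0):
  0xB414 + 0x016B = 0x0B57F
  0xB57F + 0x6FD9 = 0x12558 → wrap carry → 0x2559
  0x2559 + 0x9EE4 = 0x0C43D
  0xC43D + 0x983B = 0x15C78 → wrap carry → 0x5C79
  0x5C79 + 0x7DD3 = 0x0DA4C
  0xDA4C + 0xD9FA = 0x1B446 → wrap carry → 0xB447
One's-complement sum = 0xB447.
Checksum = ~0xB447 & 0xFFFF = 0x4BB8.

4BB8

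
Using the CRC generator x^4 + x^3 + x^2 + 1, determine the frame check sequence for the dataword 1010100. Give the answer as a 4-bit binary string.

Append 4 zeros: 10101000000. Divide by 11101 (XOR where the leading bit is 1):
  pos 0: 10101 XOR 11101 = 01000
  pos 1: 10000 XOR 11101 = 01101
  pos 2: 11010 XOR 11101 = 00111
  pos 4: 11100 XOR 11101 = 00001
Remainder (last 4 bits) = 0100. This is the CRC / FCS.

0100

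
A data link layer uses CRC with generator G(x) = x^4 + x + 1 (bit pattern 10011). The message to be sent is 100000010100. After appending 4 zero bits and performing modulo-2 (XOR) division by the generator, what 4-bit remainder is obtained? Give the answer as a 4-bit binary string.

1000

Append 4 zeros: 1000000101000000. Divide by 10011 (XOR where the leading bit is 1):
  pos 0: 10000 XOR 10011 = 00011
  pos 3: 11001 XOR 10011 = 01010
  pos 4: 10100 XOR 10011 = 00111
  pos 6: 11110 XOR 10011 = 01101
  pos 7: 11010 XOR 10011 = 01001
  pos 8: 10010 XOR 10011 = 00001
Remainder (last 4 bits) = 1000. This is the CRC / FCS.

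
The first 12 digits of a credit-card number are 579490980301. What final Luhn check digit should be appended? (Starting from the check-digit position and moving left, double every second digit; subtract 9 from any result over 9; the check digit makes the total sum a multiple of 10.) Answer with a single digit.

0

Partial digits right→left: 1 0 3 0 8 9 0 9 4 9 7 5
Double every second digit counting from the check-digit position (so the 1st, 3rd, 5th, ... of the partial from the right).
  doubled (with −9 where >9): 2 6 7 0 8 5 → sum 28
  kept as-is: 0 0 9 9 9 5 → sum 32
Total = 28 + 32 = 60.
Check digit = (10 − (60 mod 10)) mod 10 = 0.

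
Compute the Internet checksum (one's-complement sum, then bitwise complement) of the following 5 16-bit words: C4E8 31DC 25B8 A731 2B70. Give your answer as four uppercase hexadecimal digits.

10E1

One's-complement addition (fold any carry out of bit 15 back into bit 0):
  0xC4E8 + 0x31DC = 0x0F6C4
  0xF6C4 + 0x25B8 = 0x11C7C → wrap carry → 0x1C7D
  0x1C7D + 0xA731 = 0x0C3AE
  0xC3AE + 0x2B70 = 0x0EF1E
One's-complement sum = 0xEF1E.
Checksum = ~0xEF1E & 0xFFFF = 0x10E1.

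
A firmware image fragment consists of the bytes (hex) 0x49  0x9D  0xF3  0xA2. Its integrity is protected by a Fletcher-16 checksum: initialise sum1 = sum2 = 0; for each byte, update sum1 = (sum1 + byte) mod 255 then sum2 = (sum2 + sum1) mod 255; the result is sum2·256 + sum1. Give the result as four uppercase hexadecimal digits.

Running sums (mod 255):
  after byte 0 (0x49): sum1=73, sum2=73
  after byte 1 (0x9D): sum1=230, sum2=48
  after byte 2 (0xF3): sum1=218, sum2=11
  after byte 3 (0xA2): sum1=125, sum2=136
Checksum = sum2·256 + sum1 = 136·256 + 125 = 34941 = 0x887D.

887D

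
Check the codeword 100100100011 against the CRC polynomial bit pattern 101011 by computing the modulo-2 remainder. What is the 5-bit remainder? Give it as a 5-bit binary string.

Modulo-2 division of 100100100011 by 101011:
  pos 0: 100100 XOR 101011 = 001111
  pos 2: 111110 XOR 101011 = 010101
  pos 3: 101010 XOR 101011 = 000001
Remainder = 01011 (nonzero — an error is detected).

01011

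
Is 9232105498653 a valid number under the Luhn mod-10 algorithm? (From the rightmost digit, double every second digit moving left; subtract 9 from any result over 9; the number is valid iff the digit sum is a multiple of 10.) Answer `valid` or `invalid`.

valid

From the right, keep odd positions and double even positions (subtract 9 from any doubled value over 9):
  doubled (positions 2,4,...): 1 7 8 0 4 4 → sum 24
  kept (positions 1,3,...): 3 6 9 5 1 3 9 → sum 36
Total = 60.
60 mod 10 = 0, so the number is valid.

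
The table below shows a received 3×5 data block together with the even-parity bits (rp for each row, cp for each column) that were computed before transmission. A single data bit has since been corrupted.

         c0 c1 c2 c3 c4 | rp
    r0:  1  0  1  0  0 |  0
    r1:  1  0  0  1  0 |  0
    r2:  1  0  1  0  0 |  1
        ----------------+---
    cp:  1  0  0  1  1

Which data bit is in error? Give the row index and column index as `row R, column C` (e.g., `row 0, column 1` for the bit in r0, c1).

Recompute each row's even parity and compare to rp:
  r0: data parity 0, sent rp 0 → ok
  r1: data parity 0, sent rp 0 → ok
  r2: data parity 0, sent rp 1 → mismatch
Recompute each column's even parity and compare to cp:
  c0: data parity 1, sent cp 1 → ok
  c1: data parity 0, sent cp 0 → ok
  c2: data parity 0, sent cp 0 → ok
  c3: data parity 1, sent cp 1 → ok
  c4: data parity 0, sent cp 1 → mismatch
Exactly one row (r2) and one column (c4) fail → the flipped bit is at their intersection.

row 2, column 4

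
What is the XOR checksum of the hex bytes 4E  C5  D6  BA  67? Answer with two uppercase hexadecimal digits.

XOR the bytes together:
  start with 0x4E
  0x4E ⊕ 0xC5 = 0x8B
  0x8B ⊕ 0xD6 = 0x5D
  0x5D ⊕ 0xBA = 0xE7
  0xE7 ⊕ 0x67 = 0x80

80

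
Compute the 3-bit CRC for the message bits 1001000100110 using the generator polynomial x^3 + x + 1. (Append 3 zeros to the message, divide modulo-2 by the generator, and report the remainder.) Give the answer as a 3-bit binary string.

Append 3 zeros: 1001000100110000. Divide by 1011 (XOR where the leading bit is 1):
  pos 0: 1001 XOR 1011 = 0010
  pos 2: 1000 XOR 1011 = 0011
  pos 4: 1101 XOR 1011 = 0110
  pos 5: 1100 XOR 1011 = 0111
  pos 6: 1110 XOR 1011 = 0101
  pos 7: 1011 XOR 1011 = 0000
  pos 11: 1000 XOR 1011 = 0011
Remainder (last 3 bits) = 110. This is the CRC / FCS.

110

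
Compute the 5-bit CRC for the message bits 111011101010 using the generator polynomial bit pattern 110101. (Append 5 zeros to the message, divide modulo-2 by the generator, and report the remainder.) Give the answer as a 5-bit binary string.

00101

Append 5 zeros: 11101110101000000. Divide by 110101 (XOR where the leading bit is 1):
  pos 0: 111011 XOR 110101 = 001110
  pos 2: 111010 XOR 110101 = 001111
  pos 4: 111110 XOR 110101 = 001011
  pos 6: 101110 XOR 110101 = 011011
  pos 7: 110110 XOR 110101 = 000011
  pos 11: 110000 XOR 110101 = 000101
Remainder (last 5 bits) = 00101. This is the CRC / FCS.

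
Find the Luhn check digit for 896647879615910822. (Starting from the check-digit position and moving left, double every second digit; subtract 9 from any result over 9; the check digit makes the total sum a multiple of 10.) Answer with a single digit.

4

Partial digits right→left: 2 2 8 0 1 9 5 1 6 9 7 8 7 4 6 6 9 8
Double every second digit counting from the check-digit position (so the 1st, 3rd, 5th, ... of the partial from the right).
  doubled (with −9 where >9): 4 7 2 1 3 5 5 3 9 → sum 39
  kept as-is: 2 0 9 1 9 8 4 6 8 → sum 47
Total = 39 + 47 = 86.
Check digit = (10 − (86 mod 10)) mod 10 = 4.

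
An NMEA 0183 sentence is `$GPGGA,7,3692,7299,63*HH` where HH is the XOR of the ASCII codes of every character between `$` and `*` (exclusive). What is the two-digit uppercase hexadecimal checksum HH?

XOR the ASCII codes of the payload characters:
  'G' = 0x47 → acc = 0x47
  'P' = 0x50 → acc = 0x17
  'G' = 0x47 → acc = 0x50
  'G' = 0x47 → acc = 0x17
  'A' = 0x41 → acc = 0x56
  ',' = 0x2C → acc = 0x7A
  '7' = 0x37 → acc = 0x4D
  ',' = 0x2C → acc = 0x61
  '3' = 0x33 → acc = 0x52
  '6' = 0x36 → acc = 0x64
  '9' = 0x39 → acc = 0x5D
  '2' = 0x32 → acc = 0x6F
  ',' = 0x2C → acc = 0x43
  '7' = 0x37 → acc = 0x74
  '2' = 0x32 → acc = 0x46
  '9' = 0x39 → acc = 0x7F
  '9' = 0x39 → acc = 0x46
  ',' = 0x2C → acc = 0x6A
  '6' = 0x36 → acc = 0x5C
  '3' = 0x33 → acc = 0x6F
Checksum = 0x6F.

6F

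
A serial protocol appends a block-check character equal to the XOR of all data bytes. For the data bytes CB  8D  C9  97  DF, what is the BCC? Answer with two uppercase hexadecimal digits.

C7

XOR the bytes together:
  start with 0xCB
  0xCB ⊕ 0x8D = 0x46
  0x46 ⊕ 0xC9 = 0x8F
  0x8F ⊕ 0x97 = 0x18
  0x18 ⊕ 0xDF = 0xC7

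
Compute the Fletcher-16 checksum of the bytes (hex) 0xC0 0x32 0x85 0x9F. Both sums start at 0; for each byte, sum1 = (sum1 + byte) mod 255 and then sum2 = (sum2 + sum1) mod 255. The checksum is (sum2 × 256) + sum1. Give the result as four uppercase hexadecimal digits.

4418

Running sums (mod 255):
  after byte 0 (0xC0): sum1=192, sum2=192
  after byte 1 (0x32): sum1=242, sum2=179
  after byte 2 (0x85): sum1=120, sum2=44
  after byte 3 (0x9F): sum1=24, sum2=68
Checksum = sum2·256 + sum1 = 68·256 + 24 = 17432 = 0x4418.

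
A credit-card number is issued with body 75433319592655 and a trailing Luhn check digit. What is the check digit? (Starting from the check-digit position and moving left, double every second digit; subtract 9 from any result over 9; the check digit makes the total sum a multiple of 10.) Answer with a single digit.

8

Partial digits right→left: 5 5 6 2 9 5 9 1 3 3 3 4 5 7
Double every second digit counting from the check-digit position (so the 1st, 3rd, 5th, ... of the partial from the right).
  doubled (with −9 where >9): 1 3 9 9 6 6 1 → sum 35
  kept as-is: 5 2 5 1 3 4 7 → sum 27
Total = 35 + 27 = 62.
Check digit = (10 − (62 mod 10)) mod 10 = 8.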